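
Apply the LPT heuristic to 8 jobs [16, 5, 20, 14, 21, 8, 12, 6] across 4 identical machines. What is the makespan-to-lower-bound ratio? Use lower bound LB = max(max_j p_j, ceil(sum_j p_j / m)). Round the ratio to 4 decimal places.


LPT order: [21, 20, 16, 14, 12, 8, 6, 5]
Machine loads after assignment: [26, 26, 24, 26]
LPT makespan = 26
Lower bound = max(max_job, ceil(total/4)) = max(21, 26) = 26
Ratio = 26 / 26 = 1.0

1.0


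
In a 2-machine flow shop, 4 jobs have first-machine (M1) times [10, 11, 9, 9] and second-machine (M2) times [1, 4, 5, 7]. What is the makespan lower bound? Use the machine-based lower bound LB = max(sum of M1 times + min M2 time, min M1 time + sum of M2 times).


LB1 = sum(M1 times) + min(M2 times) = 39 + 1 = 40
LB2 = min(M1 times) + sum(M2 times) = 9 + 17 = 26
Lower bound = max(LB1, LB2) = max(40, 26) = 40

40


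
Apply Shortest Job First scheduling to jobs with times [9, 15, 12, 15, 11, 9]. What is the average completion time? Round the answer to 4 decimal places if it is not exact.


SJF order (ascending): [9, 9, 11, 12, 15, 15]
Completion times:
  Job 1: burst=9, C=9
  Job 2: burst=9, C=18
  Job 3: burst=11, C=29
  Job 4: burst=12, C=41
  Job 5: burst=15, C=56
  Job 6: burst=15, C=71
Average completion = 224/6 = 37.3333

37.3333


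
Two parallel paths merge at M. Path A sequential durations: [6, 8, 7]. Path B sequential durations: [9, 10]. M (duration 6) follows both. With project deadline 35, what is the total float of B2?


Forward pass: ES(B2) = sum of predecessors on chain B = 9
EF = ES + duration = 9 + 10 = 19
Backward pass: LF(M) = deadline = 35; LS(M) = 35 - 6 = 29
LF(B2) = LS(M) - sum(successors on chain B) = 29 - 0 = 29
LS = LF - duration = 29 - 10 = 19
Total float = LS - ES = 19 - 9 = 10

10


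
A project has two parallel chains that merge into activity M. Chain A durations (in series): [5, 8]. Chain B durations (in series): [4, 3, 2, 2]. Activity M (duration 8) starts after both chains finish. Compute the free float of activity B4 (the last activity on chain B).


ES(B4) = sum of predecessors on chain B = 9
EF(B4) = ES + duration = 9 + 2 = 11
Successor of B4 is M. ES(M) = max(sum(A), sum(B)) = max(13, 11) = 13
Free float = ES(successor) - EF(current) = 13 - 11 = 2

2


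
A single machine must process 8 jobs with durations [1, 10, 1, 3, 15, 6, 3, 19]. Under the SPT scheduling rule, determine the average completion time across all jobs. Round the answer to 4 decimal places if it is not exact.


Sort jobs by processing time (SPT order): [1, 1, 3, 3, 6, 10, 15, 19]
Compute completion times sequentially:
  Job 1: processing = 1, completes at 1
  Job 2: processing = 1, completes at 2
  Job 3: processing = 3, completes at 5
  Job 4: processing = 3, completes at 8
  Job 5: processing = 6, completes at 14
  Job 6: processing = 10, completes at 24
  Job 7: processing = 15, completes at 39
  Job 8: processing = 19, completes at 58
Sum of completion times = 151
Average completion time = 151/8 = 18.875

18.875


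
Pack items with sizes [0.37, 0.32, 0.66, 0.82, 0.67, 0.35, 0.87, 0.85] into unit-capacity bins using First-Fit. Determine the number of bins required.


Place items sequentially using First-Fit:
  Item 0.37 -> new Bin 1
  Item 0.32 -> Bin 1 (now 0.69)
  Item 0.66 -> new Bin 2
  Item 0.82 -> new Bin 3
  Item 0.67 -> new Bin 4
  Item 0.35 -> new Bin 5
  Item 0.87 -> new Bin 6
  Item 0.85 -> new Bin 7
Total bins used = 7

7


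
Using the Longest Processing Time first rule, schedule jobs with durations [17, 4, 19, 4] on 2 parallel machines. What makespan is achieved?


Sort jobs in decreasing order (LPT): [19, 17, 4, 4]
Assign each job to the least loaded machine:
  Machine 1: jobs [19, 4], load = 23
  Machine 2: jobs [17, 4], load = 21
Makespan = max load = 23

23


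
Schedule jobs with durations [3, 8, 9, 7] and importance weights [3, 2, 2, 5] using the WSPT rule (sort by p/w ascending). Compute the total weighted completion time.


Compute p/w ratios and sort ascending (WSPT): [(3, 3), (7, 5), (8, 2), (9, 2)]
Compute weighted completion times:
  Job (p=3,w=3): C=3, w*C=3*3=9
  Job (p=7,w=5): C=10, w*C=5*10=50
  Job (p=8,w=2): C=18, w*C=2*18=36
  Job (p=9,w=2): C=27, w*C=2*27=54
Total weighted completion time = 149

149


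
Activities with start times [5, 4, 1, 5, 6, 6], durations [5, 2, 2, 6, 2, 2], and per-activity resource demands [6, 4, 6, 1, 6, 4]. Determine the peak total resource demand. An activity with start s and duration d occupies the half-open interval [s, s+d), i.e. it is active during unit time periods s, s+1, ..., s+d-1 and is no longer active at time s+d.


Each activity i is active on [start_i, start_i + duration_i).
Compute total resource usage per time slot:
  t=0: active resources = [], total = 0
  t=1: active resources = [6], total = 6
  t=2: active resources = [6], total = 6
  t=3: active resources = [], total = 0
  t=4: active resources = [4], total = 4
  t=5: active resources = [6, 4, 1], total = 11
  t=6: active resources = [6, 1, 6, 4], total = 17
  t=7: active resources = [6, 1, 6, 4], total = 17
  t=8: active resources = [6, 1], total = 7
  t=9: active resources = [6, 1], total = 7
  t=10: active resources = [1], total = 1
Peak resource demand = 17

17


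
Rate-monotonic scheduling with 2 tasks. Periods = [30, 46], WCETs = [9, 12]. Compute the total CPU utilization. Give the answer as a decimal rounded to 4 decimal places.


Compute individual utilizations (exact fractions):
  Task 1: C/T = 9/30 = 3/10 (approx. 0.3)
  Task 2: C/T = 12/46 = 6/23 (approx. 0.2609)
Total utilization U = 3/10 + 6/23 = 129/230
Rounded to 4 decimal places: U = 0.5609
RM (Liu & Layland) bound for 2 tasks = 0.828427; compare with U = 129/230 (approx. 0.560870)
U <= bound, so schedulable by RM sufficient condition.

0.5609


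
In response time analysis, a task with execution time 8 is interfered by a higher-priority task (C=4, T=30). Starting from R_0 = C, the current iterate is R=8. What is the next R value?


R_next = C + ceil(R_prev / T_hp) * C_hp
ceil(8 / 30) = ceil(0.2667) = 1
Interference = 1 * 4 = 4
R_next = 8 + 4 = 12

12


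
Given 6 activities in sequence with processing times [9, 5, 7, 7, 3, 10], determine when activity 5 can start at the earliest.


Activity 5 starts after activities 1 through 4 complete.
Predecessor durations: [9, 5, 7, 7]
ES = 9 + 5 + 7 + 7 = 28

28


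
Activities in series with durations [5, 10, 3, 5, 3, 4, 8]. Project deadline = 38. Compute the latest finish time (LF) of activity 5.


LF(activity 5) = deadline - sum of successor durations
Successors: activities 6 through 7 with durations [4, 8]
Sum of successor durations = 12
LF = 38 - 12 = 26

26


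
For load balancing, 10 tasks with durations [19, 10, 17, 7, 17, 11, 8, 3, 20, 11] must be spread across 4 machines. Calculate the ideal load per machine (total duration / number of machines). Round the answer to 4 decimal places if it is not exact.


Total processing time = 19 + 10 + 17 + 7 + 17 + 11 + 8 + 3 + 20 + 11 = 123
Number of machines = 4
Ideal balanced load = 123 / 4 = 30.75

30.75


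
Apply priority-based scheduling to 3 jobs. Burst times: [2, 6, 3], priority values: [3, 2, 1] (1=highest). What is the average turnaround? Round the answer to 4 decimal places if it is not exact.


Sort by priority (ascending = highest first):
Order: [(1, 3), (2, 6), (3, 2)]
Completion times:
  Priority 1, burst=3, C=3
  Priority 2, burst=6, C=9
  Priority 3, burst=2, C=11
Average turnaround = 23/3 = 7.6667

7.6667


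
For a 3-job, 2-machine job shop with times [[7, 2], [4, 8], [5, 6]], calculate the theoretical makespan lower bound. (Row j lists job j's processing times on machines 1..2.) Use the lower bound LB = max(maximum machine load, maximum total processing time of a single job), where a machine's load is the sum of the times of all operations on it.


Machine loads:
  Machine 1: 7 + 4 + 5 = 16
  Machine 2: 2 + 8 + 6 = 16
Max machine load = 16
Job totals:
  Job 1: 9
  Job 2: 12
  Job 3: 11
Max job total = 12
Lower bound = max(16, 12) = 16

16


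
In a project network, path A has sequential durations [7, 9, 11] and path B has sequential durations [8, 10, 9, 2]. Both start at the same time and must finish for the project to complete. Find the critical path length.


Path A total = 7 + 9 + 11 = 27
Path B total = 8 + 10 + 9 + 2 = 29
Critical path = longest path = max(27, 29) = 29

29


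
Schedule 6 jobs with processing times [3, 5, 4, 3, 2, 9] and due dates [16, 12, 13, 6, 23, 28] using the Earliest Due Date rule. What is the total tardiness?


Sort by due date (EDD order): [(3, 6), (5, 12), (4, 13), (3, 16), (2, 23), (9, 28)]
Compute completion times and tardiness:
  Job 1: p=3, d=6, C=3, tardiness=max(0,3-6)=0
  Job 2: p=5, d=12, C=8, tardiness=max(0,8-12)=0
  Job 3: p=4, d=13, C=12, tardiness=max(0,12-13)=0
  Job 4: p=3, d=16, C=15, tardiness=max(0,15-16)=0
  Job 5: p=2, d=23, C=17, tardiness=max(0,17-23)=0
  Job 6: p=9, d=28, C=26, tardiness=max(0,26-28)=0
Total tardiness = 0

0


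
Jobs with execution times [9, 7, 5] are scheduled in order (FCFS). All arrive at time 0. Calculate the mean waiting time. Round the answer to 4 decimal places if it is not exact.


FCFS order (as given): [9, 7, 5]
Waiting times:
  Job 1: wait = 0
  Job 2: wait = 9
  Job 3: wait = 16
Sum of waiting times = 25
Average waiting time = 25/3 = 8.3333

8.3333


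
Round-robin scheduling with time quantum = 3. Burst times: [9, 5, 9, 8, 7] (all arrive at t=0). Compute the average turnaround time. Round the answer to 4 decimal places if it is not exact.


Time quantum = 3
Execution trace:
  J1 runs 3 units, time = 3
  J2 runs 3 units, time = 6
  J3 runs 3 units, time = 9
  J4 runs 3 units, time = 12
  J5 runs 3 units, time = 15
  J1 runs 3 units, time = 18
  J2 runs 2 units, time = 20
  J3 runs 3 units, time = 23
  J4 runs 3 units, time = 26
  J5 runs 3 units, time = 29
  J1 runs 3 units, time = 32
  J3 runs 3 units, time = 35
  J4 runs 2 units, time = 37
  J5 runs 1 units, time = 38
Finish times: [32, 20, 35, 37, 38]
Average turnaround = 162/5 = 32.4

32.4


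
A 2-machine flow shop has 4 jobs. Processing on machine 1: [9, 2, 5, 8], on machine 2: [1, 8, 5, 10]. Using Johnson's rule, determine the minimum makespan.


Apply Johnson's rule:
  Group 1 (a <= b): [(2, 2, 8), (3, 5, 5), (4, 8, 10)]
  Group 2 (a > b): [(1, 9, 1)]
Optimal job order: [2, 3, 4, 1]
Schedule:
  Job 2: M1 done at 2, M2 done at 10
  Job 3: M1 done at 7, M2 done at 15
  Job 4: M1 done at 15, M2 done at 25
  Job 1: M1 done at 24, M2 done at 26
Makespan = 26

26


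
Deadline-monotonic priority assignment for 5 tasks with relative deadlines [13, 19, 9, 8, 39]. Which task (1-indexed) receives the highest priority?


Sort tasks by relative deadline (ascending):
  Task 4: deadline = 8
  Task 3: deadline = 9
  Task 1: deadline = 13
  Task 2: deadline = 19
  Task 5: deadline = 39
Priority order (highest first): [4, 3, 1, 2, 5]
Highest priority task = 4

4


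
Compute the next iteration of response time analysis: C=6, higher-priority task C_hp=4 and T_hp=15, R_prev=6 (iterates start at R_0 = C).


R_next = C + ceil(R_prev / T_hp) * C_hp
ceil(6 / 15) = ceil(0.4) = 1
Interference = 1 * 4 = 4
R_next = 6 + 4 = 10

10


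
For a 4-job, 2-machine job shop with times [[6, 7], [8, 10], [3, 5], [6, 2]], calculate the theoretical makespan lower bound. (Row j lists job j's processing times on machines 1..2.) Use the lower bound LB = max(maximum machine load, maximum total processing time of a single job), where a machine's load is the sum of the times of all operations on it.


Machine loads:
  Machine 1: 6 + 8 + 3 + 6 = 23
  Machine 2: 7 + 10 + 5 + 2 = 24
Max machine load = 24
Job totals:
  Job 1: 13
  Job 2: 18
  Job 3: 8
  Job 4: 8
Max job total = 18
Lower bound = max(24, 18) = 24

24


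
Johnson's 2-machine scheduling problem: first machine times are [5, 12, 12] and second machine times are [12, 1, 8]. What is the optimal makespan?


Apply Johnson's rule:
  Group 1 (a <= b): [(1, 5, 12)]
  Group 2 (a > b): [(3, 12, 8), (2, 12, 1)]
Optimal job order: [1, 3, 2]
Schedule:
  Job 1: M1 done at 5, M2 done at 17
  Job 3: M1 done at 17, M2 done at 25
  Job 2: M1 done at 29, M2 done at 30
Makespan = 30

30


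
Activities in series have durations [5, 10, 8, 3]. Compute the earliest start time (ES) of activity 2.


Activity 2 starts after activities 1 through 1 complete.
Predecessor durations: [5]
ES = 5 = 5

5


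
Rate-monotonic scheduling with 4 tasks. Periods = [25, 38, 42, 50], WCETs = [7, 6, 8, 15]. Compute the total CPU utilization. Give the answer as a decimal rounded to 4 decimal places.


Compute individual utilizations (exact fractions):
  Task 1: C/T = 7/25 (approx. 0.28)
  Task 2: C/T = 6/38 = 3/19 (approx. 0.1579)
  Task 3: C/T = 8/42 = 4/21 (approx. 0.1905)
  Task 4: C/T = 15/50 = 3/10 (approx. 0.3)
Total utilization U = 7/25 + 3/19 + 4/21 + 3/10 = 18521/19950
Rounded to 4 decimal places: U = 0.9284
RM (Liu & Layland) bound for 4 tasks = 0.756828; compare with U = 18521/19950 (approx. 0.928371)
bound < U <= 1, so the RM sufficient condition is not met (inconclusive; an exact test such as response-time analysis is needed).

0.9284


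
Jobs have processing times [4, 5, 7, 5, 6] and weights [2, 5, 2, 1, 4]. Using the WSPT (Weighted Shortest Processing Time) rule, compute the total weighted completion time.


Compute p/w ratios and sort ascending (WSPT): [(5, 5), (6, 4), (4, 2), (7, 2), (5, 1)]
Compute weighted completion times:
  Job (p=5,w=5): C=5, w*C=5*5=25
  Job (p=6,w=4): C=11, w*C=4*11=44
  Job (p=4,w=2): C=15, w*C=2*15=30
  Job (p=7,w=2): C=22, w*C=2*22=44
  Job (p=5,w=1): C=27, w*C=1*27=27
Total weighted completion time = 170

170


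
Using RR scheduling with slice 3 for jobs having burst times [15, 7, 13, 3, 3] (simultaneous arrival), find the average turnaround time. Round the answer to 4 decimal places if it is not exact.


Time quantum = 3
Execution trace:
  J1 runs 3 units, time = 3
  J2 runs 3 units, time = 6
  J3 runs 3 units, time = 9
  J4 runs 3 units, time = 12
  J5 runs 3 units, time = 15
  J1 runs 3 units, time = 18
  J2 runs 3 units, time = 21
  J3 runs 3 units, time = 24
  J1 runs 3 units, time = 27
  J2 runs 1 units, time = 28
  J3 runs 3 units, time = 31
  J1 runs 3 units, time = 34
  J3 runs 3 units, time = 37
  J1 runs 3 units, time = 40
  J3 runs 1 units, time = 41
Finish times: [40, 28, 41, 12, 15]
Average turnaround = 136/5 = 27.2

27.2


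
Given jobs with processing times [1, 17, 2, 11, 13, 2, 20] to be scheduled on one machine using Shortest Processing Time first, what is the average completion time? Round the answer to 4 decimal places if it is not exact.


Sort jobs by processing time (SPT order): [1, 2, 2, 11, 13, 17, 20]
Compute completion times sequentially:
  Job 1: processing = 1, completes at 1
  Job 2: processing = 2, completes at 3
  Job 3: processing = 2, completes at 5
  Job 4: processing = 11, completes at 16
  Job 5: processing = 13, completes at 29
  Job 6: processing = 17, completes at 46
  Job 7: processing = 20, completes at 66
Sum of completion times = 166
Average completion time = 166/7 = 23.7143

23.7143


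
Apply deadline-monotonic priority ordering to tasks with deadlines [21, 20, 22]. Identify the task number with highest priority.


Sort tasks by relative deadline (ascending):
  Task 2: deadline = 20
  Task 1: deadline = 21
  Task 3: deadline = 22
Priority order (highest first): [2, 1, 3]
Highest priority task = 2

2


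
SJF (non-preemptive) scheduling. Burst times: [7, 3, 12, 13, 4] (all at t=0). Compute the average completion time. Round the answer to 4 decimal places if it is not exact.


SJF order (ascending): [3, 4, 7, 12, 13]
Completion times:
  Job 1: burst=3, C=3
  Job 2: burst=4, C=7
  Job 3: burst=7, C=14
  Job 4: burst=12, C=26
  Job 5: burst=13, C=39
Average completion = 89/5 = 17.8

17.8


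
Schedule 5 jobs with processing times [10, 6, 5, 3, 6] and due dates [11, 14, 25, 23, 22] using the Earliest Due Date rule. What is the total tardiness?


Sort by due date (EDD order): [(10, 11), (6, 14), (6, 22), (3, 23), (5, 25)]
Compute completion times and tardiness:
  Job 1: p=10, d=11, C=10, tardiness=max(0,10-11)=0
  Job 2: p=6, d=14, C=16, tardiness=max(0,16-14)=2
  Job 3: p=6, d=22, C=22, tardiness=max(0,22-22)=0
  Job 4: p=3, d=23, C=25, tardiness=max(0,25-23)=2
  Job 5: p=5, d=25, C=30, tardiness=max(0,30-25)=5
Total tardiness = 9

9


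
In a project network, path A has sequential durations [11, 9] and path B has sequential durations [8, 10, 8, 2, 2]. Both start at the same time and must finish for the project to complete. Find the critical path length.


Path A total = 11 + 9 = 20
Path B total = 8 + 10 + 8 + 2 + 2 = 30
Critical path = longest path = max(20, 30) = 30

30


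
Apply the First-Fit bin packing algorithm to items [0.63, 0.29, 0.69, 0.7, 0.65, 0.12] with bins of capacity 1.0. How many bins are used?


Place items sequentially using First-Fit:
  Item 0.63 -> new Bin 1
  Item 0.29 -> Bin 1 (now 0.92)
  Item 0.69 -> new Bin 2
  Item 0.7 -> new Bin 3
  Item 0.65 -> new Bin 4
  Item 0.12 -> Bin 2 (now 0.81)
Total bins used = 4

4


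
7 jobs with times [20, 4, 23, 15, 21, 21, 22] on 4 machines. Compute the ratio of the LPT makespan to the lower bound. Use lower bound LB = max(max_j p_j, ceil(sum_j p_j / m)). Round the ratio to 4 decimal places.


LPT order: [23, 22, 21, 21, 20, 15, 4]
Machine loads after assignment: [23, 26, 41, 36]
LPT makespan = 41
Lower bound = max(max_job, ceil(total/4)) = max(23, 32) = 32
Ratio = 41 / 32 = 1.2813

1.2813


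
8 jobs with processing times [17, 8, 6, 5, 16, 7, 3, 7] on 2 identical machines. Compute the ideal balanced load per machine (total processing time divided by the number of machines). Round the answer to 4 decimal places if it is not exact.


Total processing time = 17 + 8 + 6 + 5 + 16 + 7 + 3 + 7 = 69
Number of machines = 2
Ideal balanced load = 69 / 2 = 34.5

34.5


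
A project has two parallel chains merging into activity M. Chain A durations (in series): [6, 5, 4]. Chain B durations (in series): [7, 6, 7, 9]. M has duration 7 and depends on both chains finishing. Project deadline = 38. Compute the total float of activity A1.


Forward pass: ES(A1) = sum of predecessors on chain A = 0
EF = ES + duration = 0 + 6 = 6
Backward pass: LF(M) = deadline = 38; LS(M) = 38 - 7 = 31
LF(A1) = LS(M) - sum(successors on chain A) = 31 - 9 = 22
LS = LF - duration = 22 - 6 = 16
Total float = LS - ES = 16 - 0 = 16

16


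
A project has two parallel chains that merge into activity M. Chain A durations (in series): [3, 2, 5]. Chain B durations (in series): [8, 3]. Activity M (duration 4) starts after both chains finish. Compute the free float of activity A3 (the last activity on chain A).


ES(A3) = sum of predecessors on chain A = 5
EF(A3) = ES + duration = 5 + 5 = 10
Successor of A3 is M. ES(M) = max(sum(A), sum(B)) = max(10, 11) = 11
Free float = ES(successor) - EF(current) = 11 - 10 = 1

1


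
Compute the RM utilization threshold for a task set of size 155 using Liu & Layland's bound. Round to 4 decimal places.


Compute 2^(1/155) = 1.0044819312
Subtract 1: 1.0044819312 - 1 = 0.0044819312
Multiply by n: 155 * 0.0044819312 = 0.6946993360
Round to 4 dp: 0.6947

0.6947


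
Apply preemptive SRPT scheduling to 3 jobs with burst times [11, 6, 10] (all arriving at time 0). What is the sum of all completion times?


Since all jobs arrive at t=0, SRPT equals SPT ordering.
SPT order: [6, 10, 11]
Completion times:
  Job 1: p=6, C=6
  Job 2: p=10, C=16
  Job 3: p=11, C=27
Total completion time = 6 + 16 + 27 = 49

49


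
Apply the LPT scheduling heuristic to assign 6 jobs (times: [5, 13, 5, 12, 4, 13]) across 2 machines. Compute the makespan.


Sort jobs in decreasing order (LPT): [13, 13, 12, 5, 5, 4]
Assign each job to the least loaded machine:
  Machine 1: jobs [13, 12], load = 25
  Machine 2: jobs [13, 5, 5, 4], load = 27
Makespan = max load = 27

27


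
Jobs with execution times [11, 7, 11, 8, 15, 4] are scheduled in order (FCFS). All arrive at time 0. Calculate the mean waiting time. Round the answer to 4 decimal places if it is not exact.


FCFS order (as given): [11, 7, 11, 8, 15, 4]
Waiting times:
  Job 1: wait = 0
  Job 2: wait = 11
  Job 3: wait = 18
  Job 4: wait = 29
  Job 5: wait = 37
  Job 6: wait = 52
Sum of waiting times = 147
Average waiting time = 147/6 = 24.5

24.5


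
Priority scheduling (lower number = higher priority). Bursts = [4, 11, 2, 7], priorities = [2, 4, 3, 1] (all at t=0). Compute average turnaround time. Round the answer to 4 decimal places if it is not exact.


Sort by priority (ascending = highest first):
Order: [(1, 7), (2, 4), (3, 2), (4, 11)]
Completion times:
  Priority 1, burst=7, C=7
  Priority 2, burst=4, C=11
  Priority 3, burst=2, C=13
  Priority 4, burst=11, C=24
Average turnaround = 55/4 = 13.75

13.75


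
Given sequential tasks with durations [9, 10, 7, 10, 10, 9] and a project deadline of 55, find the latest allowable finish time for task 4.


LF(activity 4) = deadline - sum of successor durations
Successors: activities 5 through 6 with durations [10, 9]
Sum of successor durations = 19
LF = 55 - 19 = 36

36


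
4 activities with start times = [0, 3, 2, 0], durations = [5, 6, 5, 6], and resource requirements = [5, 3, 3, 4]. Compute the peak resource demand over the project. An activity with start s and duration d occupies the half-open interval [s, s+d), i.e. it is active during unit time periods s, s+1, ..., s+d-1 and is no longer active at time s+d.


Each activity i is active on [start_i, start_i + duration_i).
Compute total resource usage per time slot:
  t=0: active resources = [5, 4], total = 9
  t=1: active resources = [5, 4], total = 9
  t=2: active resources = [5, 3, 4], total = 12
  t=3: active resources = [5, 3, 3, 4], total = 15
  t=4: active resources = [5, 3, 3, 4], total = 15
  t=5: active resources = [3, 3, 4], total = 10
  t=6: active resources = [3, 3], total = 6
  t=7: active resources = [3], total = 3
  t=8: active resources = [3], total = 3
Peak resource demand = 15

15


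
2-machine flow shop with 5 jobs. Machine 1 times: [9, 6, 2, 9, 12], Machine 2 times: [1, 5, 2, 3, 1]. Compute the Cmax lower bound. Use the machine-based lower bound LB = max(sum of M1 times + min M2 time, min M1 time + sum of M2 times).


LB1 = sum(M1 times) + min(M2 times) = 38 + 1 = 39
LB2 = min(M1 times) + sum(M2 times) = 2 + 12 = 14
Lower bound = max(LB1, LB2) = max(39, 14) = 39

39


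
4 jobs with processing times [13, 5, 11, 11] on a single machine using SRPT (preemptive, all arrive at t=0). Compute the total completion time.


Since all jobs arrive at t=0, SRPT equals SPT ordering.
SPT order: [5, 11, 11, 13]
Completion times:
  Job 1: p=5, C=5
  Job 2: p=11, C=16
  Job 3: p=11, C=27
  Job 4: p=13, C=40
Total completion time = 5 + 16 + 27 + 40 = 88

88


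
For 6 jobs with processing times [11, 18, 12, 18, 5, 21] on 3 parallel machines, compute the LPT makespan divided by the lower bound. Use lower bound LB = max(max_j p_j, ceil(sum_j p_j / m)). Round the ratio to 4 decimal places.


LPT order: [21, 18, 18, 12, 11, 5]
Machine loads after assignment: [26, 30, 29]
LPT makespan = 30
Lower bound = max(max_job, ceil(total/3)) = max(21, 29) = 29
Ratio = 30 / 29 = 1.0345

1.0345


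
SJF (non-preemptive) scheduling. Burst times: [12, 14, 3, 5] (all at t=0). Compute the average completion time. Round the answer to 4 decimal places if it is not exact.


SJF order (ascending): [3, 5, 12, 14]
Completion times:
  Job 1: burst=3, C=3
  Job 2: burst=5, C=8
  Job 3: burst=12, C=20
  Job 4: burst=14, C=34
Average completion = 65/4 = 16.25

16.25


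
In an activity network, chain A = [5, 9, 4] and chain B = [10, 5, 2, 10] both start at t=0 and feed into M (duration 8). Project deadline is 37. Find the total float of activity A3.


Forward pass: ES(A3) = sum of predecessors on chain A = 14
EF = ES + duration = 14 + 4 = 18
Backward pass: LF(M) = deadline = 37; LS(M) = 37 - 8 = 29
LF(A3) = LS(M) - sum(successors on chain A) = 29 - 0 = 29
LS = LF - duration = 29 - 4 = 25
Total float = LS - ES = 25 - 14 = 11

11


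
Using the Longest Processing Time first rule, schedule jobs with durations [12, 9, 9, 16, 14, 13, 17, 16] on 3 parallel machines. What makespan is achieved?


Sort jobs in decreasing order (LPT): [17, 16, 16, 14, 13, 12, 9, 9]
Assign each job to the least loaded machine:
  Machine 1: jobs [17, 12, 9], load = 38
  Machine 2: jobs [16, 14], load = 30
  Machine 3: jobs [16, 13, 9], load = 38
Makespan = max load = 38

38


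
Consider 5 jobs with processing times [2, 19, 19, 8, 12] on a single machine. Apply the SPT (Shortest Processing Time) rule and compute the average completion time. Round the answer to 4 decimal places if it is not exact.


Sort jobs by processing time (SPT order): [2, 8, 12, 19, 19]
Compute completion times sequentially:
  Job 1: processing = 2, completes at 2
  Job 2: processing = 8, completes at 10
  Job 3: processing = 12, completes at 22
  Job 4: processing = 19, completes at 41
  Job 5: processing = 19, completes at 60
Sum of completion times = 135
Average completion time = 135/5 = 27.0

27.0


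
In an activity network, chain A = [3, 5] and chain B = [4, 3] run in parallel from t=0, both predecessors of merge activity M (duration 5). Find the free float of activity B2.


ES(B2) = sum of predecessors on chain B = 4
EF(B2) = ES + duration = 4 + 3 = 7
Successor of B2 is M. ES(M) = max(sum(A), sum(B)) = max(8, 7) = 8
Free float = ES(successor) - EF(current) = 8 - 7 = 1

1


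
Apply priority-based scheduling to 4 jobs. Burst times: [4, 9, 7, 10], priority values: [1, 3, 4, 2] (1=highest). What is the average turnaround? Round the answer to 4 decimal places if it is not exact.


Sort by priority (ascending = highest first):
Order: [(1, 4), (2, 10), (3, 9), (4, 7)]
Completion times:
  Priority 1, burst=4, C=4
  Priority 2, burst=10, C=14
  Priority 3, burst=9, C=23
  Priority 4, burst=7, C=30
Average turnaround = 71/4 = 17.75

17.75


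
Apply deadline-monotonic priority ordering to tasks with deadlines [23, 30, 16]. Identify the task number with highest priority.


Sort tasks by relative deadline (ascending):
  Task 3: deadline = 16
  Task 1: deadline = 23
  Task 2: deadline = 30
Priority order (highest first): [3, 1, 2]
Highest priority task = 3

3


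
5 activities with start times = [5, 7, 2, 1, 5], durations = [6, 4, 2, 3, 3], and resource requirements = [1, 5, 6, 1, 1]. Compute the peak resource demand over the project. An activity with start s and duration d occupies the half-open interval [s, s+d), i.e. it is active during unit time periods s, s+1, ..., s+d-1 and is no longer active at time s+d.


Each activity i is active on [start_i, start_i + duration_i).
Compute total resource usage per time slot:
  t=0: active resources = [], total = 0
  t=1: active resources = [1], total = 1
  t=2: active resources = [6, 1], total = 7
  t=3: active resources = [6, 1], total = 7
  t=4: active resources = [], total = 0
  t=5: active resources = [1, 1], total = 2
  t=6: active resources = [1, 1], total = 2
  t=7: active resources = [1, 5, 1], total = 7
  t=8: active resources = [1, 5], total = 6
  t=9: active resources = [1, 5], total = 6
  t=10: active resources = [1, 5], total = 6
Peak resource demand = 7

7


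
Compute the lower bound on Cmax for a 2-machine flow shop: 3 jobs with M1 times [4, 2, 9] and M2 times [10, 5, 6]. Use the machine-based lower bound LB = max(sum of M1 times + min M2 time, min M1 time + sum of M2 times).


LB1 = sum(M1 times) + min(M2 times) = 15 + 5 = 20
LB2 = min(M1 times) + sum(M2 times) = 2 + 21 = 23
Lower bound = max(LB1, LB2) = max(20, 23) = 23

23


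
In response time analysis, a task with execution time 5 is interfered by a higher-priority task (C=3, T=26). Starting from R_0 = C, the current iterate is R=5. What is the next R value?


R_next = C + ceil(R_prev / T_hp) * C_hp
ceil(5 / 26) = ceil(0.1923) = 1
Interference = 1 * 3 = 3
R_next = 5 + 3 = 8

8


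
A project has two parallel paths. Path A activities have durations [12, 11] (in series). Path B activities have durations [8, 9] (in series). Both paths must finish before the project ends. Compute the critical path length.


Path A total = 12 + 11 = 23
Path B total = 8 + 9 = 17
Critical path = longest path = max(23, 17) = 23

23


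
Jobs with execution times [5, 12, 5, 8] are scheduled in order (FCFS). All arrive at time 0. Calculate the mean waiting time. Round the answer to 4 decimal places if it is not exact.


FCFS order (as given): [5, 12, 5, 8]
Waiting times:
  Job 1: wait = 0
  Job 2: wait = 5
  Job 3: wait = 17
  Job 4: wait = 22
Sum of waiting times = 44
Average waiting time = 44/4 = 11.0

11.0


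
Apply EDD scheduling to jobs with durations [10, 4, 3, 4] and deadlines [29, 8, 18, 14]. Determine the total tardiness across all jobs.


Sort by due date (EDD order): [(4, 8), (4, 14), (3, 18), (10, 29)]
Compute completion times and tardiness:
  Job 1: p=4, d=8, C=4, tardiness=max(0,4-8)=0
  Job 2: p=4, d=14, C=8, tardiness=max(0,8-14)=0
  Job 3: p=3, d=18, C=11, tardiness=max(0,11-18)=0
  Job 4: p=10, d=29, C=21, tardiness=max(0,21-29)=0
Total tardiness = 0

0


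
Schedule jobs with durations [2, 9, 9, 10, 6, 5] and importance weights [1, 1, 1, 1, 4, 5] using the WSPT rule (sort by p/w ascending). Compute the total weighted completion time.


Compute p/w ratios and sort ascending (WSPT): [(5, 5), (6, 4), (2, 1), (9, 1), (9, 1), (10, 1)]
Compute weighted completion times:
  Job (p=5,w=5): C=5, w*C=5*5=25
  Job (p=6,w=4): C=11, w*C=4*11=44
  Job (p=2,w=1): C=13, w*C=1*13=13
  Job (p=9,w=1): C=22, w*C=1*22=22
  Job (p=9,w=1): C=31, w*C=1*31=31
  Job (p=10,w=1): C=41, w*C=1*41=41
Total weighted completion time = 176

176


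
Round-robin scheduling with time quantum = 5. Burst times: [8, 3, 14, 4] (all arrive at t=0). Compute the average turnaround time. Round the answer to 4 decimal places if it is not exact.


Time quantum = 5
Execution trace:
  J1 runs 5 units, time = 5
  J2 runs 3 units, time = 8
  J3 runs 5 units, time = 13
  J4 runs 4 units, time = 17
  J1 runs 3 units, time = 20
  J3 runs 5 units, time = 25
  J3 runs 4 units, time = 29
Finish times: [20, 8, 29, 17]
Average turnaround = 74/4 = 18.5

18.5


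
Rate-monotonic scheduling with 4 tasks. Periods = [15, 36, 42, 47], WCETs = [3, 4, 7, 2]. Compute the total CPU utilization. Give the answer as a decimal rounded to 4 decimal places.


Compute individual utilizations (exact fractions):
  Task 1: C/T = 3/15 = 1/5 (approx. 0.2)
  Task 2: C/T = 4/36 = 1/9 (approx. 0.1111)
  Task 3: C/T = 7/42 = 1/6 (approx. 0.1667)
  Task 4: C/T = 2/47 (approx. 0.0426)
Total utilization U = 1/5 + 1/9 + 1/6 + 2/47 = 2201/4230
Rounded to 4 decimal places: U = 0.5203
RM (Liu & Layland) bound for 4 tasks = 0.756828; compare with U = 2201/4230 (approx. 0.520331)
U <= bound, so schedulable by RM sufficient condition.

0.5203


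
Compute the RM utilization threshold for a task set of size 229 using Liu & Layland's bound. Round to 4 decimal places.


Compute 2^(1/229) = 1.0030314291
Subtract 1: 1.0030314291 - 1 = 0.0030314291
Multiply by n: 229 * 0.0030314291 = 0.6941972639
Round to 4 dp: 0.6942

0.6942


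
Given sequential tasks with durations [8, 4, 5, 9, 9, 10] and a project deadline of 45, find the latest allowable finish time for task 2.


LF(activity 2) = deadline - sum of successor durations
Successors: activities 3 through 6 with durations [5, 9, 9, 10]
Sum of successor durations = 33
LF = 45 - 33 = 12

12


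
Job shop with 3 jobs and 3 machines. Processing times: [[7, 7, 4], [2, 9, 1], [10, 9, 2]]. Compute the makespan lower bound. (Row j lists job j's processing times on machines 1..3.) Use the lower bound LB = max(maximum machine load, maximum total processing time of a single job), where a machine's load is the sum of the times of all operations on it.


Machine loads:
  Machine 1: 7 + 2 + 10 = 19
  Machine 2: 7 + 9 + 9 = 25
  Machine 3: 4 + 1 + 2 = 7
Max machine load = 25
Job totals:
  Job 1: 18
  Job 2: 12
  Job 3: 21
Max job total = 21
Lower bound = max(25, 21) = 25

25


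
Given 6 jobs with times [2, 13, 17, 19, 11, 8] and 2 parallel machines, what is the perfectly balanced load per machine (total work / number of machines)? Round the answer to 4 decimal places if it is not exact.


Total processing time = 2 + 13 + 17 + 19 + 11 + 8 = 70
Number of machines = 2
Ideal balanced load = 70 / 2 = 35.0

35.0


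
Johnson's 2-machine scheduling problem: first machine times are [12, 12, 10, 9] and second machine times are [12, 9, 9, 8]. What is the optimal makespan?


Apply Johnson's rule:
  Group 1 (a <= b): [(1, 12, 12)]
  Group 2 (a > b): [(2, 12, 9), (3, 10, 9), (4, 9, 8)]
Optimal job order: [1, 2, 3, 4]
Schedule:
  Job 1: M1 done at 12, M2 done at 24
  Job 2: M1 done at 24, M2 done at 33
  Job 3: M1 done at 34, M2 done at 43
  Job 4: M1 done at 43, M2 done at 51
Makespan = 51

51


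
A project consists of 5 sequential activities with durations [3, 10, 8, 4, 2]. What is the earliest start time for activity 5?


Activity 5 starts after activities 1 through 4 complete.
Predecessor durations: [3, 10, 8, 4]
ES = 3 + 10 + 8 + 4 = 25

25


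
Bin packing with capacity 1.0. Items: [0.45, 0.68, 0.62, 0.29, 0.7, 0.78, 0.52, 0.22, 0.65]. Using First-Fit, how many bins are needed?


Place items sequentially using First-Fit:
  Item 0.45 -> new Bin 1
  Item 0.68 -> new Bin 2
  Item 0.62 -> new Bin 3
  Item 0.29 -> Bin 1 (now 0.74)
  Item 0.7 -> new Bin 4
  Item 0.78 -> new Bin 5
  Item 0.52 -> new Bin 6
  Item 0.22 -> Bin 1 (now 0.96)
  Item 0.65 -> new Bin 7
Total bins used = 7

7


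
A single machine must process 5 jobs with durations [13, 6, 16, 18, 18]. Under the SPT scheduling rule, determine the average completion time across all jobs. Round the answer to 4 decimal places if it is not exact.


Sort jobs by processing time (SPT order): [6, 13, 16, 18, 18]
Compute completion times sequentially:
  Job 1: processing = 6, completes at 6
  Job 2: processing = 13, completes at 19
  Job 3: processing = 16, completes at 35
  Job 4: processing = 18, completes at 53
  Job 5: processing = 18, completes at 71
Sum of completion times = 184
Average completion time = 184/5 = 36.8

36.8


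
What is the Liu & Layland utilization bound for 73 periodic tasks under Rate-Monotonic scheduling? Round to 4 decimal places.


Compute 2^(1/73) = 1.0095403890
Subtract 1: 1.0095403890 - 1 = 0.0095403890
Multiply by n: 73 * 0.0095403890 = 0.6964483970
Round to 4 dp: 0.6964

0.6964


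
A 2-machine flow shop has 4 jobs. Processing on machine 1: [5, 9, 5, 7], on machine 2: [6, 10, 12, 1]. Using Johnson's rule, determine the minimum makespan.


Apply Johnson's rule:
  Group 1 (a <= b): [(1, 5, 6), (3, 5, 12), (2, 9, 10)]
  Group 2 (a > b): [(4, 7, 1)]
Optimal job order: [1, 3, 2, 4]
Schedule:
  Job 1: M1 done at 5, M2 done at 11
  Job 3: M1 done at 10, M2 done at 23
  Job 2: M1 done at 19, M2 done at 33
  Job 4: M1 done at 26, M2 done at 34
Makespan = 34

34


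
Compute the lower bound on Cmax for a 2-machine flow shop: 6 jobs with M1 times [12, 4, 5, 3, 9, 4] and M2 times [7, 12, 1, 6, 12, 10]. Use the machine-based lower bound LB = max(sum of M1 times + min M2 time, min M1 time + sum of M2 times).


LB1 = sum(M1 times) + min(M2 times) = 37 + 1 = 38
LB2 = min(M1 times) + sum(M2 times) = 3 + 48 = 51
Lower bound = max(LB1, LB2) = max(38, 51) = 51

51


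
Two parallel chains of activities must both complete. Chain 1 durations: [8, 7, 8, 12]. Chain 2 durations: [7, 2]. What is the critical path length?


Path A total = 8 + 7 + 8 + 12 = 35
Path B total = 7 + 2 = 9
Critical path = longest path = max(35, 9) = 35

35


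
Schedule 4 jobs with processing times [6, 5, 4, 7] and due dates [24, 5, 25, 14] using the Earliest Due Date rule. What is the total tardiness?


Sort by due date (EDD order): [(5, 5), (7, 14), (6, 24), (4, 25)]
Compute completion times and tardiness:
  Job 1: p=5, d=5, C=5, tardiness=max(0,5-5)=0
  Job 2: p=7, d=14, C=12, tardiness=max(0,12-14)=0
  Job 3: p=6, d=24, C=18, tardiness=max(0,18-24)=0
  Job 4: p=4, d=25, C=22, tardiness=max(0,22-25)=0
Total tardiness = 0

0


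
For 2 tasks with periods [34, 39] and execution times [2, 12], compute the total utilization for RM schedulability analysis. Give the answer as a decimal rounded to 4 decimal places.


Compute individual utilizations (exact fractions):
  Task 1: C/T = 2/34 = 1/17 (approx. 0.0588)
  Task 2: C/T = 12/39 = 4/13 (approx. 0.3077)
Total utilization U = 1/17 + 4/13 = 81/221
Rounded to 4 decimal places: U = 0.3665
RM (Liu & Layland) bound for 2 tasks = 0.828427; compare with U = 81/221 (approx. 0.366516)
U <= bound, so schedulable by RM sufficient condition.

0.3665


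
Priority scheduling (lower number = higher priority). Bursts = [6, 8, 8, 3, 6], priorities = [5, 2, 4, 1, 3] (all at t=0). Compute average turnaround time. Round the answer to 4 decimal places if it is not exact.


Sort by priority (ascending = highest first):
Order: [(1, 3), (2, 8), (3, 6), (4, 8), (5, 6)]
Completion times:
  Priority 1, burst=3, C=3
  Priority 2, burst=8, C=11
  Priority 3, burst=6, C=17
  Priority 4, burst=8, C=25
  Priority 5, burst=6, C=31
Average turnaround = 87/5 = 17.4

17.4


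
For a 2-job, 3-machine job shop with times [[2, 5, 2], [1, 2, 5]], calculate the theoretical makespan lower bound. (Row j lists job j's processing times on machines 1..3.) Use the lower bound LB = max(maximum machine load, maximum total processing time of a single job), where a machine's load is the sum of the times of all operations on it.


Machine loads:
  Machine 1: 2 + 1 = 3
  Machine 2: 5 + 2 = 7
  Machine 3: 2 + 5 = 7
Max machine load = 7
Job totals:
  Job 1: 9
  Job 2: 8
Max job total = 9
Lower bound = max(7, 9) = 9

9


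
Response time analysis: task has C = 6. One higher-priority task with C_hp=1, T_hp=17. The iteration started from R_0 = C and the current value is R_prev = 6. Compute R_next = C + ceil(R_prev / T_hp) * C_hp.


R_next = C + ceil(R_prev / T_hp) * C_hp
ceil(6 / 17) = ceil(0.3529) = 1
Interference = 1 * 1 = 1
R_next = 6 + 1 = 7

7


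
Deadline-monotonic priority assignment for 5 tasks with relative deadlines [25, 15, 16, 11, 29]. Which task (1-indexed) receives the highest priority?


Sort tasks by relative deadline (ascending):
  Task 4: deadline = 11
  Task 2: deadline = 15
  Task 3: deadline = 16
  Task 1: deadline = 25
  Task 5: deadline = 29
Priority order (highest first): [4, 2, 3, 1, 5]
Highest priority task = 4

4


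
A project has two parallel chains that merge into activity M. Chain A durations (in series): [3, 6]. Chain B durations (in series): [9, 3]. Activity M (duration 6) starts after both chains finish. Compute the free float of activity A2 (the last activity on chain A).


ES(A2) = sum of predecessors on chain A = 3
EF(A2) = ES + duration = 3 + 6 = 9
Successor of A2 is M. ES(M) = max(sum(A), sum(B)) = max(9, 12) = 12
Free float = ES(successor) - EF(current) = 12 - 9 = 3

3


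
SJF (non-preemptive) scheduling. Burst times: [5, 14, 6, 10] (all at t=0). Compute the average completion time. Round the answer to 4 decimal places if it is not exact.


SJF order (ascending): [5, 6, 10, 14]
Completion times:
  Job 1: burst=5, C=5
  Job 2: burst=6, C=11
  Job 3: burst=10, C=21
  Job 4: burst=14, C=35
Average completion = 72/4 = 18.0

18.0


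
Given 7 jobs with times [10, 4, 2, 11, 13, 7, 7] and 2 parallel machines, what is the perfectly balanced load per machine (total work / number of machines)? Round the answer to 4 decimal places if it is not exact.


Total processing time = 10 + 4 + 2 + 11 + 13 + 7 + 7 = 54
Number of machines = 2
Ideal balanced load = 54 / 2 = 27.0

27.0


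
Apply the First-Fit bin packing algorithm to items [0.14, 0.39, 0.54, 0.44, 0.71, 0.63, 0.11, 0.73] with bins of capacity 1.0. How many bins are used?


Place items sequentially using First-Fit:
  Item 0.14 -> new Bin 1
  Item 0.39 -> Bin 1 (now 0.53)
  Item 0.54 -> new Bin 2
  Item 0.44 -> Bin 1 (now 0.97)
  Item 0.71 -> new Bin 3
  Item 0.63 -> new Bin 4
  Item 0.11 -> Bin 2 (now 0.65)
  Item 0.73 -> new Bin 5
Total bins used = 5

5
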